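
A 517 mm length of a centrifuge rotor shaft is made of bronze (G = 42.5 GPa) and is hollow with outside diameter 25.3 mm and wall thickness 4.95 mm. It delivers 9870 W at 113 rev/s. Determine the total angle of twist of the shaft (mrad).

4.87 mrad

ω = 2π·113 = 710.0 rad/s, so T = P/ω = 9870 / 710.0 = 13.90 N·m.
J = π(d_o⁴ − d_i⁴)/32 = π(0.0253⁴ − 0.0154⁴)/32 = 3.470×10^-8 m⁴.
θ = T·L/(G·J) = 13.90 × 0.517 / (42.5×10⁹ × 3.470×10^-8) = 4.873×10^-3 rad.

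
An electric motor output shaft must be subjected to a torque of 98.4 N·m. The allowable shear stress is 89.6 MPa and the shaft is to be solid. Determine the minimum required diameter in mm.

For a solid shaft τ_max = 16T/(πd³), so d = (16T/(π τ_allow))^(1/3) = (16·98.40/(π·8.96×10^7))^(1/3) = 0.01775 m.

17.8 mm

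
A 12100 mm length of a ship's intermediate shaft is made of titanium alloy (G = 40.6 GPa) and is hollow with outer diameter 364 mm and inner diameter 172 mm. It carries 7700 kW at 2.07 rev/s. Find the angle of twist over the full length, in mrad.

ω = 2π·2.07 = 13.01 rad/s, so T = P/ω = 7700×10³ / 13.01 = 592000 N·m.
J = π(d_o⁴ − d_i⁴)/32 = π(0.364⁴ − 0.172⁴)/32 = 1.638×10^-3 m⁴.
θ = T·L/(G·J) = 592000 × 12.1 / (40.6×10⁹ × 1.638×10^-3) = 0.1077 rad.

108 mrad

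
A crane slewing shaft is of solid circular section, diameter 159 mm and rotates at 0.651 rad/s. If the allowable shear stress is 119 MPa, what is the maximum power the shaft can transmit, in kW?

61.1 kW

J = πd⁴/32 = π(0.159)⁴/32 = 6.275×10^-5 m⁴.
T_max = τ_allow·J/r = 1.19×10^8 × 6.275×10^-5 / 0.0795 = 93920 N·m.
ω = 0.651 rad/s, so P_max = T_max·ω = 6.114×10^4 W.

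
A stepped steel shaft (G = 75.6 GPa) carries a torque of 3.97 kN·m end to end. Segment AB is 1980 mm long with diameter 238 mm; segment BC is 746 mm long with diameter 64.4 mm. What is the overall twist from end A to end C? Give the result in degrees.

J_AB = π(0.238)⁴/32 = 3.15×10^-4 m⁴; J_BC = π(0.0644)⁴/32 = 1.69×10^-6 m⁴.
θ = (T/G)·Σ L_i/J_i = (3970/75.6×10⁹)·(1.98/3.15×10^-4 + 0.746/1.69×10^-6) = 0.02353 rad.

1.35°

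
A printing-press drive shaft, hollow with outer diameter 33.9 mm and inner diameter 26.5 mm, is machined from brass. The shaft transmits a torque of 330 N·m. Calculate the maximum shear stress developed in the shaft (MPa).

68.8 MPa

J = π(d_o⁴ − d_i⁴)/32 = π(0.0339⁴ − 0.0265⁴)/32 = 8.124×10^-8 m⁴.
τ_max = T·r/J = 330.0 × 0.0169 / 8.124×10^-8 = 6.885×10^7 Pa.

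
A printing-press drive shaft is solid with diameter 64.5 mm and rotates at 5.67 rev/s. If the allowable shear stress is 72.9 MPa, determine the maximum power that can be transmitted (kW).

J = πd⁴/32 = π(0.0645)⁴/32 = 1.699×10^-6 m⁴.
T_max = τ_allow·J/r = 7.29×10^7 × 1.699×10^-6 / 0.0323 = 3841 N·m.
ω = 2π·5.67 = 35.63 rad/s, so P_max = T_max·ω = 1.368×10^5 W.

137 kW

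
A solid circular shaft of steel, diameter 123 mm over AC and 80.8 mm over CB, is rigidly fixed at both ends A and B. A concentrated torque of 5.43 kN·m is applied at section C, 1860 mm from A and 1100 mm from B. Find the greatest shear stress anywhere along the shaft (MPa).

Compatibility: T_A·a/J_AC = T_B·b/J_CB with T_A + T_B = T₀.
J_AC = 2.25×10^-5 m⁴, J_CB = 4.18×10^-6 m⁴, so T_A = T₀·(J_AC/a)/((J_AC/a)+(J_CB/b)) = 4130 N·m, T_B = 1300 N·m.
τ in each portion: τ_AC = 1.13×10^7 Pa, τ_CB = 1.26×10^7 Pa; maximum is in CB.
τ_max = T_CB·r/J = 1300·0.0404/4.18×10^-6 = 1.255×10^7 Pa.

12.6 MPa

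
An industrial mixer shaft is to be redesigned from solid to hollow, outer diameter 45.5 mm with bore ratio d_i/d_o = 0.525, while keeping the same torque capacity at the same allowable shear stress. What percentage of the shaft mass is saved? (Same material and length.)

23.6 %

Equal τ_max and T ⇒ the solid shaft needs d_s³ = d_o³(1−k⁴), so d_s = 45.5·(1−0.525⁴)^(1/3) = 44.32 mm.
Area ratio A_h/A_s = d_o²(1−k²)/d_s² = (1−k²)/(1−k⁴)^(2/3) = 0.7636.
Mass saving = 1 − 0.7636 = 23.6 %.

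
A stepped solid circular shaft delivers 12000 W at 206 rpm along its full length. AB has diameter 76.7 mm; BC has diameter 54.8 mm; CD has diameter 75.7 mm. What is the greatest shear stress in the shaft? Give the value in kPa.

17200 kPa

ω = 2π·206/60 = 21.57 rad/s, so T = P/ω = 12000 / 21.57 = 556.3 N·m.
Under the same torque, τ_max = 16T/(πd³) is largest where d is smallest — segment BC (d = 54.8 mm).
τ_max = 16·556.3/(π·(0.0548)³) = 1.722×10^7 Pa.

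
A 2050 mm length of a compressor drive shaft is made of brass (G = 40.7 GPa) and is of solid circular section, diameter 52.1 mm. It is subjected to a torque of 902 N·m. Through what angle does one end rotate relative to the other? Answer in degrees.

3.60°

J = πd⁴/32 = π(0.0521)⁴/32 = 7.234×10^-7 m⁴.
θ = T·L/(G·J) = 902.0 × 2.05 / (40.7×10⁹ × 7.234×10^-7) = 0.06281 rad.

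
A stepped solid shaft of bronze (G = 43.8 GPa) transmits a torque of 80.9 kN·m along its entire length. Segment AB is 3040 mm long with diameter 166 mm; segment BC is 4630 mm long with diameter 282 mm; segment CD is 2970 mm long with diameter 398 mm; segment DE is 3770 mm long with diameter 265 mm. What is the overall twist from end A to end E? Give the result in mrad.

106 mrad

J_AB = π(0.166)⁴/32 = 7.45×10^-5 m⁴; J_BC = π(0.282)⁴/32 = 6.21×10^-4 m⁴; J_CD = π(0.398)⁴/32 = 2.46×10^-3 m⁴; J_DE = π(0.265)⁴/32 = 4.84×10^-4 m⁴.
θ = (T/G)·Σ L_i/J_i = (80900/43.8×10⁹)·(3.04/7.45×10^-5 + 4.63/6.21×10^-4 + 2.97/2.46×10^-3 + 3.77/4.84×10^-4) = 0.1057 rad.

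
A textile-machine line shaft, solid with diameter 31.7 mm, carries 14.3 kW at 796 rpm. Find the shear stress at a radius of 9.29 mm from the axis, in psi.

2330 psi

ω = 2π·796/60 = 83.36 rad/s, so T = P/ω = 14.3×10³ / 83.36 = 171.6 N·m.
J = πd⁴/32 = π(0.0317)⁴/32 = 9.914×10^-8 m⁴.
Shear stress varies linearly with radius: τ = T·r/J = 171.6 × 0.00929 / 9.914×10^-8 = 1.608×10^7 Pa.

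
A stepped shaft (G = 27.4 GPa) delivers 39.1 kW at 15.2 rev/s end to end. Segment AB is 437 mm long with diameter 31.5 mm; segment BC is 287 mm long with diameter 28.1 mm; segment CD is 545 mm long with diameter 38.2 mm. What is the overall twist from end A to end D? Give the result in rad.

0.177 rad

ω = 2π·15.2 = 95.50 rad/s, so T = P/ω = 39.1×10³ / 95.50 = 409.4 N·m.
J_AB = π(0.0315)⁴/32 = 9.67×10^-8 m⁴; J_BC = π(0.0281)⁴/32 = 6.12×10^-8 m⁴; J_CD = π(0.0382)⁴/32 = 2.09×10^-7 m⁴.
θ = (T/G)·Σ L_i/J_i = (409.4/27.4×10⁹)·(0.437/9.67×10^-8 + 0.287/6.12×10^-8 + 0.545/2.09×10^-7) = 0.1766 rad.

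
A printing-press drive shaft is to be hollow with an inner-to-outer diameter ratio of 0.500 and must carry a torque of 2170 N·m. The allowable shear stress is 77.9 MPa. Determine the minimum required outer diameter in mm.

For a hollow shaft with d_i/d_o = 0.500: τ_max = 16T/(π d_o³ (1−k⁴)), so d_o = [16T/(π τ_allow (1−k⁴))]^(1/3) = [16·2170/(π·7.79×10^7·0.9375)]^(1/3) = 0.05329 m.

53.3 mm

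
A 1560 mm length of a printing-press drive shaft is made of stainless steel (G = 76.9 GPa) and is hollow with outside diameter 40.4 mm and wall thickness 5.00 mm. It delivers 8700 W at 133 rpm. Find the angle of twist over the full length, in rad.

ω = 2π·133/60 = 13.93 rad/s, so T = P/ω = 8700 / 13.93 = 624.7 N·m.
J = π(d_o⁴ − d_i⁴)/32 = π(0.0404⁴ − 0.0304⁴)/32 = 1.777×10^-7 m⁴.
θ = T·L/(G·J) = 624.7 × 1.56 / (76.9×10⁹ × 1.777×10^-7) = 0.07132 rad.

0.0713 rad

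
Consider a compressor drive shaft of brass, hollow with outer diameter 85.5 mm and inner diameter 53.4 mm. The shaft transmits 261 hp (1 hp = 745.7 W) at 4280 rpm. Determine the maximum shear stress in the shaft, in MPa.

4.17 MPa

ω = 2π·4280/60 = 448.2 rad/s, so T = P/ω = 261×745.7 / 448.2 = 434.2 N·m.
J = π(d_o⁴ − d_i⁴)/32 = π(0.0855⁴ − 0.0534⁴)/32 = 4.448×10^-6 m⁴.
τ_max = T·r/J = 434.2 × 0.0428 / 4.448×10^-6 = 4.173×10^6 Pa.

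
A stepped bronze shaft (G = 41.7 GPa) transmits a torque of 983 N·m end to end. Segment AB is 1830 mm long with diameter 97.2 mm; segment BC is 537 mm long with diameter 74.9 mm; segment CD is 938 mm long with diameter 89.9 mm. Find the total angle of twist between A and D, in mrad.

J_AB = π(0.0972)⁴/32 = 8.76×10^-6 m⁴; J_BC = π(0.0749)⁴/32 = 3.09×10^-6 m⁴; J_CD = π(0.0899)⁴/32 = 6.41×10^-6 m⁴.
θ = (T/G)·Σ L_i/J_i = (983.0/41.7×10⁹)·(1.83/8.76×10^-6 + 0.537/3.09×10^-6 + 0.938/6.41×10^-6) = 0.01247 rad.

12.5 mrad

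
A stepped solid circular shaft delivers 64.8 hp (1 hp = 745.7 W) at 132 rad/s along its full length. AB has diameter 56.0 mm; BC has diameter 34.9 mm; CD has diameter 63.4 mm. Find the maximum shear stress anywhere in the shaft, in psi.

ω = 132 rad/s, so T = P/ω = 64.8×745.7 / 132.0 = 366.1 N·m.
Under the same torque, τ_max = 16T/(πd³) is largest where d is smallest — segment BC (d = 34.9 mm).
τ_max = 16·366.1/(π·(0.0349)³) = 4.386×10^7 Pa.

6360 psi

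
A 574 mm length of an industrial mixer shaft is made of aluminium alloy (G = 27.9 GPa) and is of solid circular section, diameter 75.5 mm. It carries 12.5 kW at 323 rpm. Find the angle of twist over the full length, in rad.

ω = 2π·323/60 = 33.82 rad/s, so T = P/ω = 12.5×10³ / 33.82 = 369.6 N·m.
J = πd⁴/32 = π(0.0755)⁴/32 = 3.190×10^-6 m⁴.
θ = T·L/(G·J) = 369.6 × 0.574 / (27.9×10⁹ × 3.190×10^-6) = 2.383×10^-3 rad.

0.00238 rad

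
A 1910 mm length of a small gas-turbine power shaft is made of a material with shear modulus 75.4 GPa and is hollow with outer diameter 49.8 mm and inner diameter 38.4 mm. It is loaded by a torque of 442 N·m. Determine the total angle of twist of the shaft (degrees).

1.64°

J = π(d_o⁴ − d_i⁴)/32 = π(0.0498⁴ − 0.0384⁴)/32 = 3.904×10^-7 m⁴.
θ = T·L/(G·J) = 442.0 × 1.91 / (75.4×10⁹ × 3.904×10^-7) = 0.02868 rad.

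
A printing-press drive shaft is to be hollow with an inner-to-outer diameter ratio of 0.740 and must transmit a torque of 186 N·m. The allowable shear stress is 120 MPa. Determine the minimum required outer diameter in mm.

22.4 mm

For a hollow shaft with d_i/d_o = 0.740: τ_max = 16T/(π d_o³ (1−k⁴)), so d_o = [16T/(π τ_allow (1−k⁴))]^(1/3) = [16·186.0/(π·1.20×10^8·0.7001)]^(1/3) = 0.02242 m.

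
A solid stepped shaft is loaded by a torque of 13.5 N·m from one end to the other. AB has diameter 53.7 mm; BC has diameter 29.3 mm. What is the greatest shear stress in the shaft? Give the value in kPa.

2730 kPa

Under the same torque, τ_max = 16T/(πd³) is largest where d is smallest — segment BC (d = 29.3 mm).
τ_max = 16·13.50/(π·(0.0293)³) = 2.733×10^6 Pa.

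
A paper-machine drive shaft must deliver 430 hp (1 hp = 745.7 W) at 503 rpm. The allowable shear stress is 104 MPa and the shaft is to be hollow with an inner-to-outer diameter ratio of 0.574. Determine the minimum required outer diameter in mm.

ω = 2π·503/60 = 52.67 rad/s, so T = P/ω = 430×745.7 / 52.67 = 6087 N·m.
For a hollow shaft with d_i/d_o = 0.574: τ_max = 16T/(π d_o³ (1−k⁴)), so d_o = [16T/(π τ_allow (1−k⁴))]^(1/3) = [16·6087/(π·1.04×10^8·0.8914)]^(1/3) = 0.06941 m.

69.4 mm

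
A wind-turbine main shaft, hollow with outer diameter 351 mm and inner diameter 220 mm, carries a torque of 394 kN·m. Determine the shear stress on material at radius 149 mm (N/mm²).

46.6 N/mm²

J = π(d_o⁴ − d_i⁴)/32 = π(0.351⁴ − 0.220⁴)/32 = 1.260×10^-3 m⁴.
Shear stress varies linearly with radius: τ = T·r/J = 394000 × 0.149 / 1.260×10^-3 = 4.659×10^7 Pa.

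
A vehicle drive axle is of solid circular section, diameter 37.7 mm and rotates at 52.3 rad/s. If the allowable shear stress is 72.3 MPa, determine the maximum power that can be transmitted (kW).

39.8 kW

J = πd⁴/32 = π(0.0377)⁴/32 = 1.983×10^-7 m⁴.
T_max = τ_allow·J/r = 7.23×10^7 × 1.983×10^-7 / 0.0189 = 760.7 N·m.
ω = 52.3 rad/s, so P_max = T_max·ω = 3.978×10^4 W.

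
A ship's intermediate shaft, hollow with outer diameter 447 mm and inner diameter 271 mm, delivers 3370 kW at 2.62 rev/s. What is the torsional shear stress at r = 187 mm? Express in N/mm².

11.3 N/mm²

ω = 2π·2.62 = 16.46 rad/s, so T = P/ω = 3370×10³ / 16.46 = 204700 N·m.
J = π(d_o⁴ − d_i⁴)/32 = π(0.447⁴ − 0.271⁴)/32 = 3.390×10^-3 m⁴.
Shear stress varies linearly with radius: τ = T·r/J = 204700 × 0.187 / 3.390×10^-3 = 1.129×10^7 Pa.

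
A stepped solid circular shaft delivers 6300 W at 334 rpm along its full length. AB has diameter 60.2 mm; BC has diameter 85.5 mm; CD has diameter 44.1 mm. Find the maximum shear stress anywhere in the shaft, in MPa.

ω = 2π·334/60 = 34.98 rad/s, so T = P/ω = 6300 / 34.98 = 180.1 N·m.
Under the same torque, τ_max = 16T/(πd³) is largest where d is smallest — segment CD (d = 44.1 mm).
τ_max = 16·180.1/(π·(0.0441)³) = 1.070×10^7 Pa.

10.7 MPa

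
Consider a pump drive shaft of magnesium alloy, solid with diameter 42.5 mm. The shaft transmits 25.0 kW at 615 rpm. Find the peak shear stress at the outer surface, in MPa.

ω = 2π·615/60 = 64.40 rad/s, so T = P/ω = 25.0×10³ / 64.40 = 388.2 N·m.
J = πd⁴/32 = π(0.0425)⁴/32 = 3.203×10^-7 m⁴.
τ_max = T·r/J = 388.2 × 0.0213 / 3.203×10^-7 = 2.575×10^7 Pa.

25.8 MPa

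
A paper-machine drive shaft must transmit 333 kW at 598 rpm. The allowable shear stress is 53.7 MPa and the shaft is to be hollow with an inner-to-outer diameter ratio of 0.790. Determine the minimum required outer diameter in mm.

93.8 mm

ω = 2π·598/60 = 62.62 rad/s, so T = P/ω = 333×10³ / 62.62 = 5318 N·m.
For a hollow shaft with d_i/d_o = 0.790: τ_max = 16T/(π d_o³ (1−k⁴)), so d_o = [16T/(π τ_allow (1−k⁴))]^(1/3) = [16·5318/(π·5.37×10^7·0.6105)]^(1/3) = 0.09383 m.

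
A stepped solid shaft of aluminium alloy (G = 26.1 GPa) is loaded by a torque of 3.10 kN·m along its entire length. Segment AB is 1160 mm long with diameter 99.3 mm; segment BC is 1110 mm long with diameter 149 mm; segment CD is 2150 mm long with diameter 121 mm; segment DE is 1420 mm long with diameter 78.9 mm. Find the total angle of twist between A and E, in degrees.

J_AB = π(0.0993)⁴/32 = 9.55×10^-6 m⁴; J_BC = π(0.149)⁴/32 = 4.84×10^-5 m⁴; J_CD = π(0.121)⁴/32 = 2.10×10^-5 m⁴; J_DE = π(0.0789)⁴/32 = 3.80×10^-6 m⁴.
θ = (T/G)·Σ L_i/J_i = (3100/26.1×10⁹)·(1.16/9.55×10^-6 + 1.11/4.84×10^-5 + 2.15/2.10×10^-5 + 1.42/3.80×10^-6) = 0.07362 rad.

4.22°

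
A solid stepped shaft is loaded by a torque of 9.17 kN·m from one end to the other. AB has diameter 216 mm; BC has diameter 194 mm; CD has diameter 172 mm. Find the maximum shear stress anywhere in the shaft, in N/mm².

9.18 N/mm²

Under the same torque, τ_max = 16T/(πd³) is largest where d is smallest — segment CD (d = 172 mm).
τ_max = 16·9170/(π·(0.172)³) = 9.178×10^6 Pa.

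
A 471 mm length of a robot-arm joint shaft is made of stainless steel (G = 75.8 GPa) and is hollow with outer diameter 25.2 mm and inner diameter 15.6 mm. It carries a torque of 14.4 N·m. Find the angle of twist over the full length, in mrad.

2.65 mrad

J = π(d_o⁴ − d_i⁴)/32 = π(0.0252⁴ − 0.0156⁴)/32 = 3.378×10^-8 m⁴.
θ = T·L/(G·J) = 14.40 × 0.471 / (75.8×10⁹ × 3.378×10^-8) = 2.649×10^-3 rad.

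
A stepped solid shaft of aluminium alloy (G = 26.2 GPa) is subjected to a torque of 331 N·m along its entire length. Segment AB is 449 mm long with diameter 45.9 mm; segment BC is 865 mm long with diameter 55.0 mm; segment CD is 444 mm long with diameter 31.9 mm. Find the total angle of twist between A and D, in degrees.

J_AB = π(0.0459)⁴/32 = 4.36×10^-7 m⁴; J_BC = π(0.0550)⁴/32 = 8.98×10^-7 m⁴; J_CD = π(0.0319)⁴/32 = 1.02×10^-7 m⁴.
θ = (T/G)·Σ L_i/J_i = (331.0/26.2×10⁹)·(0.449/4.36×10^-7 + 0.865/8.98×10^-7 + 0.444/1.02×10^-7) = 0.08036 rad.

4.60°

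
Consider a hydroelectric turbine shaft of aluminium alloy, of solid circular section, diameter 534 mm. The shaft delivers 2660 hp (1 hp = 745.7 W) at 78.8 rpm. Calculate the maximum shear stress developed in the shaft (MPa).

8.04 MPa

ω = 2π·78.8/60 = 8.252 rad/s, so T = P/ω = 2660×745.7 / 8.252 = 240400 N·m.
J = πd⁴/32 = π(0.534)⁴/32 = 7.983×10^-3 m⁴.
τ_max = T·r/J = 240400 × 0.267 / 7.983×10^-3 = 8.040×10^6 Pa.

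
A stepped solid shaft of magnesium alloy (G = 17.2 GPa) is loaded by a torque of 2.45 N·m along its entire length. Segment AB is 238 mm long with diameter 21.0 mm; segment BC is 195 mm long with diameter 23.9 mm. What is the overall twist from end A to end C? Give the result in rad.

J_AB = π(0.0210)⁴/32 = 1.91×10^-8 m⁴; J_BC = π(0.0239)⁴/32 = 3.20×10^-8 m⁴.
θ = (T/G)·Σ L_i/J_i = (2.450/17.2×10⁹)·(0.238/1.91×10^-8 + 0.195/3.20×10^-8) = 2.643×10^-3 rad.

0.00264 rad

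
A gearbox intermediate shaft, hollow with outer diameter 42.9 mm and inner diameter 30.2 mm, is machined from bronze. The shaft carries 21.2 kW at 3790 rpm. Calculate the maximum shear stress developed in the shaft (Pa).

4.57e6 Pa

ω = 2π·3790/60 = 396.9 rad/s, so T = P/ω = 21.2×10³ / 396.9 = 53.42 N·m.
J = π(d_o⁴ − d_i⁴)/32 = π(0.0429⁴ − 0.0302⁴)/32 = 2.509×10^-7 m⁴.
τ_max = T·r/J = 53.42 × 0.0215 / 2.509×10^-7 = 4.567×10^6 Pa.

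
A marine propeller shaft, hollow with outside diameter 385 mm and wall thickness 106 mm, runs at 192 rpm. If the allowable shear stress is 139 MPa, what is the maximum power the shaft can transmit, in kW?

30000 kW

J = π(d_o⁴ − d_i⁴)/32 = π(0.385⁴ − 0.173⁴)/32 = 2.069×10^-3 m⁴.
T_max = τ_allow·J/r = 1.39×10^8 × 2.069×10^-3 / 0.193 = 1.494e6 N·m.
ω = 2π·192/60 = 20.11 rad/s, so P_max = T_max·ω = 3.004×10^7 W.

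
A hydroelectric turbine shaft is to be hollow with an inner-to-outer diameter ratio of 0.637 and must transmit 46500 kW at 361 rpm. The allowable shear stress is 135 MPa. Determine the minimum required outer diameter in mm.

382 mm

ω = 2π·361/60 = 37.80 rad/s, so T = P/ω = 46500×10³ / 37.80 = 1.230e6 N·m.
For a hollow shaft with d_i/d_o = 0.637: τ_max = 16T/(π d_o³ (1−k⁴)), so d_o = [16T/(π τ_allow (1−k⁴))]^(1/3) = [16·1.230e6/(π·1.35×10^8·0.8354)]^(1/3) = 0.3816 m.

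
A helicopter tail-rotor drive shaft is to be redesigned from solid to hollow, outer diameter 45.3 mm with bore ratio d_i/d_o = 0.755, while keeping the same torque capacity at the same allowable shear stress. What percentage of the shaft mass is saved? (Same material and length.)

Equal τ_max and T ⇒ the solid shaft needs d_s³ = d_o³(1−k⁴), so d_s = 45.3·(1−0.755⁴)^(1/3) = 39.74 mm.
Area ratio A_h/A_s = d_o²(1−k²)/d_s² = (1−k²)/(1−k⁴)^(2/3) = 0.5587.
Mass saving = 1 − 0.5587 = 44.1 %.

44.1 %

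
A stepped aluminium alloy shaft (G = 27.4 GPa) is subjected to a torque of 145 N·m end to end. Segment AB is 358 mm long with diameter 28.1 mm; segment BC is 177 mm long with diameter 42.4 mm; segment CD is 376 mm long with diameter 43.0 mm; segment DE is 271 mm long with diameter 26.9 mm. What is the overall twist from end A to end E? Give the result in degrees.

J_AB = π(0.0281)⁴/32 = 6.12×10^-8 m⁴; J_BC = π(0.0424)⁴/32 = 3.17×10^-7 m⁴; J_CD = π(0.0430)⁴/32 = 3.36×10^-7 m⁴; J_DE = π(0.0269)⁴/32 = 5.14×10^-8 m⁴.
θ = (T/G)·Σ L_i/J_i = (145.0/27.4×10⁹)·(0.358/6.12×10^-8 + 0.177/3.17×10^-7 + 0.376/3.36×10^-7 + 0.271/5.14×10^-8) = 0.06773 rad.

3.88°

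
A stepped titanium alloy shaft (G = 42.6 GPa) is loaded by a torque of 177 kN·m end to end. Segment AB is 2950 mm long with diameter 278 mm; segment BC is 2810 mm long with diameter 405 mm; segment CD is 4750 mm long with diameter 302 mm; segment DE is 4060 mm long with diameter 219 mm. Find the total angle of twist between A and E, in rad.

J_AB = π(0.278)⁴/32 = 5.86×10^-4 m⁴; J_BC = π(0.405)⁴/32 = 2.64×10^-3 m⁴; J_CD = π(0.302)⁴/32 = 8.17×10^-4 m⁴; J_DE = π(0.219)⁴/32 = 2.26×10^-4 m⁴.
θ = (T/G)·Σ L_i/J_i = (177000/42.6×10⁹)·(2.95/5.86×10^-4 + 2.81/2.64×10^-3 + 4.75/8.17×10^-4 + 4.06/2.26×10^-4) = 0.1242 rad.

0.124 rad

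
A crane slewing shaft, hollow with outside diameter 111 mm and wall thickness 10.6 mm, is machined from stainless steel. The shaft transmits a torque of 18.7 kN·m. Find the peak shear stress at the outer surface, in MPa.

122 MPa

J = π(d_o⁴ − d_i⁴)/32 = π(0.111⁴ − 0.0898⁴)/32 = 8.519×10^-6 m⁴.
τ_max = T·r/J = 18700 × 0.0555 / 8.519×10^-6 = 1.218×10^8 Pa.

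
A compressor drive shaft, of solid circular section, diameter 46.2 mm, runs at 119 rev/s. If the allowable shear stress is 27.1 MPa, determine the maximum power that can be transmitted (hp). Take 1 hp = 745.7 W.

J = πd⁴/32 = π(0.0462)⁴/32 = 4.473×10^-7 m⁴.
T_max = τ_allow·J/r = 2.71×10^7 × 4.473×10^-7 / 0.0231 = 524.7 N·m.
ω = 2π·119 = 747.7 rad/s, so P_max = T_max·ω = 3.923×10^5 W.

526 hp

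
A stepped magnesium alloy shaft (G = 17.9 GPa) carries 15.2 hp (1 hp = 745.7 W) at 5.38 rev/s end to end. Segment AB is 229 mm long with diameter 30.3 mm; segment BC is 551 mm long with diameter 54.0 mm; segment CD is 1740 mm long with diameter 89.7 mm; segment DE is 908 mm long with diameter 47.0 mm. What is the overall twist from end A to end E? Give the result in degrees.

6.01°

ω = 2π·5.38 = 33.80 rad/s, so T = P/ω = 15.2×745.7 / 33.80 = 335.3 N·m.
J_AB = π(0.0303)⁴/32 = 8.28×10^-8 m⁴; J_BC = π(0.0540)⁴/32 = 8.35×10^-7 m⁴; J_CD = π(0.0897)⁴/32 = 6.36×10^-6 m⁴; J_DE = π(0.0470)⁴/32 = 4.79×10^-7 m⁴.
θ = (T/G)·Σ L_i/J_i = (335.3/17.9×10⁹)·(0.229/8.28×10^-8 + 0.551/8.35×10^-7 + 1.74/6.36×10^-6 + 0.908/4.79×10^-7) = 0.1048 rad.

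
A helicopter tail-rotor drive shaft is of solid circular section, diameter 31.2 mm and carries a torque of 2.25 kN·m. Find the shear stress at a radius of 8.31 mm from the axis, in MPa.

201 MPa

J = πd⁴/32 = π(0.0312)⁴/32 = 9.303×10^-8 m⁴.
Shear stress varies linearly with radius: τ = T·r/J = 2250 × 0.00831 / 9.303×10^-8 = 2.010×10^8 Pa.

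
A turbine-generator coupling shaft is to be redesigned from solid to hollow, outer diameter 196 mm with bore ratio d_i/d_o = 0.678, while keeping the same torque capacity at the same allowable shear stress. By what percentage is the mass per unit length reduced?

36.7 %

Equal τ_max and T ⇒ the solid shaft needs d_s³ = d_o³(1−k⁴), so d_s = 196·(1−0.678⁴)^(1/3) = 181.1 mm.
Area ratio A_h/A_s = d_o²(1−k²)/d_s² = (1−k²)/(1−k⁴)^(2/3) = 0.6330.
Mass saving = 1 − 0.6330 = 36.7 %.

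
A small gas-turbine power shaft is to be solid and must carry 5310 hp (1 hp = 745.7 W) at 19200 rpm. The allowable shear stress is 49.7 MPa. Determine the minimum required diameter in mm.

ω = 2π·19200/60 = 2011 rad/s, so T = P/ω = 5310×745.7 / 2011 = 1969 N·m.
For a solid shaft τ_max = 16T/(πd³), so d = (16T/(π τ_allow))^(1/3) = (16·1969/(π·4.97×10^7))^(1/3) = 0.05866 m.

58.7 mm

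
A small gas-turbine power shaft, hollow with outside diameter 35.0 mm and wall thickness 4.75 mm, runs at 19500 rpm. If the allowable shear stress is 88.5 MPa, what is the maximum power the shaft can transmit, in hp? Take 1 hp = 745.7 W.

J = π(d_o⁴ − d_i⁴)/32 = π(0.0350⁴ − 0.0255⁴)/32 = 1.058×10^-7 m⁴.
T_max = τ_allow·J/r = 8.85×10^7 × 1.058×10^-7 / 0.0175 = 535.1 N·m.
ω = 2π·19500/60 = 2042 rad/s, so P_max = T_max·ω = 1.093×10^6 W.

1470 hp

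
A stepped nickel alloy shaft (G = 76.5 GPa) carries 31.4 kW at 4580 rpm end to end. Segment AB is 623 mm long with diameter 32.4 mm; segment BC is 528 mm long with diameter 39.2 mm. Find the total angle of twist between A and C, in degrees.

0.394°

ω = 2π·4580/60 = 479.6 rad/s, so T = P/ω = 31.4×10³ / 479.6 = 65.47 N·m.
J_AB = π(0.0324)⁴/32 = 1.08×10^-7 m⁴; J_BC = π(0.0392)⁴/32 = 2.32×10^-7 m⁴.
θ = (T/G)·Σ L_i/J_i = (65.47/76.5×10⁹)·(0.623/1.08×10^-7 + 0.528/2.32×10^-7) = 6.877×10^-3 rad.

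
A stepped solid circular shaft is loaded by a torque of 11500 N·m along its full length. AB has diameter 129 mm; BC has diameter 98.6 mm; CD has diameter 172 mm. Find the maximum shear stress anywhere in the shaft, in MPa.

61.1 MPa

Under the same torque, τ_max = 16T/(πd³) is largest where d is smallest — segment BC (d = 98.6 mm).
τ_max = 16·11500/(π·(0.0986)³) = 6.110×10^7 Pa.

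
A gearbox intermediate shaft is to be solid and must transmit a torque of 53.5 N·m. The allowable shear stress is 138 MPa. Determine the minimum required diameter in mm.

For a solid shaft τ_max = 16T/(πd³), so d = (16T/(π τ_allow))^(1/3) = (16·53.50/(π·1.38×10^8))^(1/3) = 0.01255 m.

12.5 mm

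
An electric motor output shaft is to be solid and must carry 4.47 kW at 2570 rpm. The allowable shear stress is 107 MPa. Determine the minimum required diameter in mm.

ω = 2π·2570/60 = 269.1 rad/s, so T = P/ω = 4.47×10³ / 269.1 = 16.61 N·m.
For a solid shaft τ_max = 16T/(πd³), so d = (16T/(π τ_allow))^(1/3) = (16·16.61/(π·1.07×10^8))^(1/3) = 0.009246 m.

9.25 mm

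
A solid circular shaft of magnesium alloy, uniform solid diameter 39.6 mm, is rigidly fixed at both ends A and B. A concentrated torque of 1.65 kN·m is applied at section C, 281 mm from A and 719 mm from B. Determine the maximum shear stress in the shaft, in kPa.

97300 kPa

With uniform GJ and both ends fixed, compatibility θ_AC = θ_CB gives T_A·a = T_B·b, together with T_A + T_B = T₀.
T_A = T₀·b/(a+b) = 1650·719/1000 = 1186 N·m; T_B = 463.6 N·m.
τ in each portion: τ_AC = 9.73×10^7 Pa, τ_CB = 3.80×10^7 Pa; maximum is in AC.
τ_max = T_AC·r/J = 1186·0.0198/2.41×10^-7 = 9.730×10^7 Pa.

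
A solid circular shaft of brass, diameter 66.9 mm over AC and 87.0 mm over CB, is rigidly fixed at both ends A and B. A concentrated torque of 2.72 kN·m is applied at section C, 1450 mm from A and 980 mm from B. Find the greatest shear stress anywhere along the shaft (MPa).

Compatibility: T_A·a/J_AC = T_B·b/J_CB with T_A + T_B = T₀.
J_AC = 1.97×10^-6 m⁴, J_CB = 5.62×10^-6 m⁴, so T_A = T₀·(J_AC/a)/((J_AC/a)+(J_CB/b)) = 519.9 N·m, T_B = 2200 N·m.
τ in each portion: τ_AC = 8.84×10^6 Pa, τ_CB = 1.70×10^7 Pa; maximum is in CB.
τ_max = T_CB·r/J = 2200·0.0435/5.62×10^-6 = 1.702×10^7 Pa.

17.0 MPa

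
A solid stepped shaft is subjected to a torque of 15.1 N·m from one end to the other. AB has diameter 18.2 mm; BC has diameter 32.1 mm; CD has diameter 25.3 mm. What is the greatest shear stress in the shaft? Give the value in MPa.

12.8 MPa

Under the same torque, τ_max = 16T/(πd³) is largest where d is smallest — segment AB (d = 18.2 mm).
τ_max = 16·15.10/(π·(0.0182)³) = 1.276×10^7 Pa.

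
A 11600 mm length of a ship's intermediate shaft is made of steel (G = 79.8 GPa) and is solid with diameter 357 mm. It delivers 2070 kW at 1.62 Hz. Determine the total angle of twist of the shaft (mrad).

ω = 2π·1.62 = 10.18 rad/s, so T = P/ω = 2070×10³ / 10.18 = 203400 N·m.
J = πd⁴/32 = π(0.357)⁴/32 = 1.595×10^-3 m⁴.
θ = T·L/(G·J) = 203400 × 11.6 / (79.8×10⁹ × 1.595×10^-3) = 0.01854 rad.

18.5 mrad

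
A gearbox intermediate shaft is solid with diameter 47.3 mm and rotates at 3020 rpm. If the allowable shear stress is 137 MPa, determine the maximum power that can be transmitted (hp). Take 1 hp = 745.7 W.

1210 hp

J = πd⁴/32 = π(0.0473)⁴/32 = 4.914×10^-7 m⁴.
T_max = τ_allow·J/r = 1.37×10^8 × 4.914×10^-7 / 0.0236 = 2847 N·m.
ω = 2π·3020/60 = 316.3 rad/s, so P_max = T_max·ω = 9.003×10^5 W.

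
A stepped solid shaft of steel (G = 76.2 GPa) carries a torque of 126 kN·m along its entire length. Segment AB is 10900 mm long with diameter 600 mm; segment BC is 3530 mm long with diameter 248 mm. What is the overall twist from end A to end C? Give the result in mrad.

17.1 mrad

J_AB = π(0.600)⁴/32 = 0.0127 m⁴; J_BC = π(0.248)⁴/32 = 3.71×10^-4 m⁴.
θ = (T/G)·Σ L_i/J_i = (126000/76.2×10⁹)·(10.9/0.0127 + 3.53/3.71×10^-4) = 0.01713 rad.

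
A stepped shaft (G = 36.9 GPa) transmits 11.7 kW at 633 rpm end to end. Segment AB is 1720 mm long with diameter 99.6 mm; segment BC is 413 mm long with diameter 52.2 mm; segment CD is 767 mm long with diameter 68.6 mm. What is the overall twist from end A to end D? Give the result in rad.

0.00525 rad

ω = 2π·633/60 = 66.29 rad/s, so T = P/ω = 11.7×10³ / 66.29 = 176.5 N·m.
J_AB = π(0.0996)⁴/32 = 9.66×10^-6 m⁴; J_BC = π(0.0522)⁴/32 = 7.29×10^-7 m⁴; J_CD = π(0.0686)⁴/32 = 2.17×10^-6 m⁴.
θ = (T/G)·Σ L_i/J_i = (176.5/36.9×10⁹)·(1.72/9.66×10^-6 + 0.413/7.29×10^-7 + 0.767/2.17×10^-6) = 5.249×10^-3 rad.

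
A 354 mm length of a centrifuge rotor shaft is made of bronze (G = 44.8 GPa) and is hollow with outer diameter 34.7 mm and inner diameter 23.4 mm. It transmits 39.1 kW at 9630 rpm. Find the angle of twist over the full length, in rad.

ω = 2π·9630/60 = 1008 rad/s, so T = P/ω = 39.1×10³ / 1008 = 38.77 N·m.
J = π(d_o⁴ − d_i⁴)/32 = π(0.0347⁴ − 0.0234⁴)/32 = 1.129×10^-7 m⁴.
θ = T·L/(G·J) = 38.77 × 0.354 / (44.8×10⁹ × 1.129×10^-7) = 2.714×10^-3 rad.

0.00271 rad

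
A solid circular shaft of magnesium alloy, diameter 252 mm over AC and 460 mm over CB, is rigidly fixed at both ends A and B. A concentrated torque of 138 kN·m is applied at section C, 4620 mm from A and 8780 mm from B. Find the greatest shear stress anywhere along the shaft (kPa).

6420 kPa

Compatibility: T_A·a/J_AC = T_B·b/J_CB with T_A + T_B = T₀.
J_AC = 3.96×10^-4 m⁴, J_CB = 4.40×10^-3 m⁴, so T_A = T₀·(J_AC/a)/((J_AC/a)+(J_CB/b)) = 20170 N·m, T_B = 117800 N·m.
τ in each portion: τ_AC = 6.42×10^6 Pa, τ_CB = 6.17×10^6 Pa; maximum is in AC.
τ_max = T_AC·r/J = 20170·0.126/3.96×10^-4 = 6.419×10^6 Pa.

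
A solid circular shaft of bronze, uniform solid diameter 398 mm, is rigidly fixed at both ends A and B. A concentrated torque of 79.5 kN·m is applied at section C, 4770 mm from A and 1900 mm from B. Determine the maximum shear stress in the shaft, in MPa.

4.59 MPa

With uniform GJ and both ends fixed, compatibility θ_AC = θ_CB gives T_A·a = T_B·b, together with T_A + T_B = T₀.
T_A = T₀·b/(a+b) = 79500·1900/6670 = 22650 N·m; T_B = 56850 N·m.
τ in each portion: τ_AC = 1.83×10^6 Pa, τ_CB = 4.59×10^6 Pa; maximum is in CB.
τ_max = T_CB·r/J = 56850·0.199/2.46×10^-3 = 4.593×10^6 Pa.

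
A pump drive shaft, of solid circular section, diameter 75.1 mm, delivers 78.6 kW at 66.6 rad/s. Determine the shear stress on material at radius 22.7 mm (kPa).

ω = 66.6 rad/s, so T = P/ω = 78.6×10³ / 66.60 = 1180 N·m.
J = πd⁴/32 = π(0.0751)⁴/32 = 3.123×10^-6 m⁴.
Shear stress varies linearly with radius: τ = T·r/J = 1180 × 0.0227 / 3.123×10^-6 = 8.579×10^6 Pa.

8580 kPa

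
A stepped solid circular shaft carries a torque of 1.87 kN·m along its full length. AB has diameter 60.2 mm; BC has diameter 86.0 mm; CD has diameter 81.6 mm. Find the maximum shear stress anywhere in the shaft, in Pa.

4.37e7 Pa

Under the same torque, τ_max = 16T/(πd³) is largest where d is smallest — segment AB (d = 60.2 mm).
τ_max = 16·1870/(π·(0.0602)³) = 4.365×10^7 Pa.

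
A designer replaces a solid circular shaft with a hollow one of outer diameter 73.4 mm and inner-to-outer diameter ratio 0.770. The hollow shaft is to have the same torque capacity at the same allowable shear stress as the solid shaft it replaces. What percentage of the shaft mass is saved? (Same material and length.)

45.7 %

Equal τ_max and T ⇒ the solid shaft needs d_s³ = d_o³(1−k⁴), so d_s = 73.4·(1−0.770⁴)^(1/3) = 63.53 mm.
Area ratio A_h/A_s = d_o²(1−k²)/d_s² = (1−k²)/(1−k⁴)^(2/3) = 0.5434.
Mass saving = 1 − 0.5434 = 45.7 %.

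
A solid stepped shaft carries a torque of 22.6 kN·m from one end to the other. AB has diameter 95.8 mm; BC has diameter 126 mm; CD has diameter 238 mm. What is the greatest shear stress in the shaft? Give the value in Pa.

1.31e8 Pa

Under the same torque, τ_max = 16T/(πd³) is largest where d is smallest — segment AB (d = 95.8 mm).
τ_max = 16·22600/(π·(0.0958)³) = 1.309×10^8 Pa.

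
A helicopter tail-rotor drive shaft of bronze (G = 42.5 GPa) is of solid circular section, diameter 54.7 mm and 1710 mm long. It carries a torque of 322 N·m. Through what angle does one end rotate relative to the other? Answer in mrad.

J = πd⁴/32 = π(0.0547)⁴/32 = 8.789×10^-7 m⁴.
θ = T·L/(G·J) = 322.0 × 1.71 / (42.5×10⁹ × 8.789×10^-7) = 0.01474 rad.

14.7 mrad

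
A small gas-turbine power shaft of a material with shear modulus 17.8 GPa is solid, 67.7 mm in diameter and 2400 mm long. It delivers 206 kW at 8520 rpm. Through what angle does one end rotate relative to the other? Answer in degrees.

ω = 2π·8520/60 = 892.2 rad/s, so T = P/ω = 206×10³ / 892.2 = 230.9 N·m.
J = πd⁴/32 = π(0.0677)⁴/32 = 2.062×10^-6 m⁴.
θ = T·L/(G·J) = 230.9 × 2.40 / (17.8×10⁹ × 2.062×10^-6) = 0.01510 rad.

0.865°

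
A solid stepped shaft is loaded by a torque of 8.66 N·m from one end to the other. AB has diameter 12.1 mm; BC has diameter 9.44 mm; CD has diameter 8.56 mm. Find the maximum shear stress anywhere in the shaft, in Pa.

Under the same torque, τ_max = 16T/(πd³) is largest where d is smallest — segment CD (d = 8.56 mm).
τ_max = 16·8.660/(π·(0.00856)³) = 7.032×10^7 Pa.

7.03e7 Pa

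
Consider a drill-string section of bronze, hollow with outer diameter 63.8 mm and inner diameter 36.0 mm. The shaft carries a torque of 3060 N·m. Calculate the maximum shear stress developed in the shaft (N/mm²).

J = π(d_o⁴ − d_i⁴)/32 = π(0.0638⁴ − 0.0360⁴)/32 = 1.462×10^-6 m⁴.
τ_max = T·r/J = 3060 × 0.0319 / 1.462×10^-6 = 6.678×10^7 Pa.

66.8 N/mm²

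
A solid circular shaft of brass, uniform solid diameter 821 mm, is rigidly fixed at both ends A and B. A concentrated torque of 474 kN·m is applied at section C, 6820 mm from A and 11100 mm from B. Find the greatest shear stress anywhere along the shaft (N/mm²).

With uniform GJ and both ends fixed, compatibility θ_AC = θ_CB gives T_A·a = T_B·b, together with T_A + T_B = T₀.
T_A = T₀·b/(a+b) = 474000·11100/17920 = 293600 N·m; T_B = 180400 N·m.
τ in each portion: τ_AC = 2.70×10^6 Pa, τ_CB = 1.66×10^6 Pa; maximum is in AC.
τ_max = T_AC·r/J = 293600·0.410/0.0446 = 2.702×10^6 Pa.

2.70 N/mm²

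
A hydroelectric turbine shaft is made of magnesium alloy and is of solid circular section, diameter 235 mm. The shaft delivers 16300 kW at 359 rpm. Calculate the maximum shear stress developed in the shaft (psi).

ω = 2π·359/60 = 37.59 rad/s, so T = P/ω = 16300×10³ / 37.59 = 433600 N·m.
J = πd⁴/32 = π(0.235)⁴/32 = 2.994×10^-4 m⁴.
τ_max = T·r/J = 433600 × 0.117 / 2.994×10^-4 = 1.701×10^8 Pa.

24700 psi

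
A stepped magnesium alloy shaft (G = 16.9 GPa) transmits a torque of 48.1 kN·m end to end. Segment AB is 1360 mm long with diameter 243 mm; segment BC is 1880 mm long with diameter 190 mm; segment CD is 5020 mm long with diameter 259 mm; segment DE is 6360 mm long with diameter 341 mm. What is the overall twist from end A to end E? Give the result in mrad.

99.1 mrad

J_AB = π(0.243)⁴/32 = 3.42×10^-4 m⁴; J_BC = π(0.190)⁴/32 = 1.28×10^-4 m⁴; J_CD = π(0.259)⁴/32 = 4.42×10^-4 m⁴; J_DE = π(0.341)⁴/32 = 1.33×10^-3 m⁴.
θ = (T/G)·Σ L_i/J_i = (48100/16.9×10⁹)·(1.36/3.42×10^-4 + 1.88/1.28×10^-4 + 5.02/4.42×10^-4 + 6.36/1.33×10^-3) = 0.09911 rad.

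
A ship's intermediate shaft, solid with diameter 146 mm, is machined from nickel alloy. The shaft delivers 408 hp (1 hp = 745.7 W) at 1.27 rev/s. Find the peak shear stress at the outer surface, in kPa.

ω = 2π·1.27 = 7.980 rad/s, so T = P/ω = 408×745.7 / 7.980 = 38130 N·m.
J = πd⁴/32 = π(0.146)⁴/32 = 4.461×10^-5 m⁴.
τ_max = T·r/J = 38130 × 0.0730 / 4.461×10^-5 = 6.240×10^7 Pa.

62400 kPa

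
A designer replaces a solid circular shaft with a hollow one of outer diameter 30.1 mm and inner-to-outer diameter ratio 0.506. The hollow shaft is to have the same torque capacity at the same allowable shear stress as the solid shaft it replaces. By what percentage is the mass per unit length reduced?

Equal τ_max and T ⇒ the solid shaft needs d_s³ = d_o³(1−k⁴), so d_s = 30.1·(1−0.506⁴)^(1/3) = 29.43 mm.
Area ratio A_h/A_s = d_o²(1−k²)/d_s² = (1−k²)/(1−k⁴)^(2/3) = 0.7784.
Mass saving = 1 − 0.7784 = 22.2 %.

22.2 %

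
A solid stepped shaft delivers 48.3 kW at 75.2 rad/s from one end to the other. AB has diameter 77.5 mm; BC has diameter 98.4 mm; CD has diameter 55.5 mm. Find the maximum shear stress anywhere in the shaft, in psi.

ω = 75.2 rad/s, so T = P/ω = 48.3×10³ / 75.20 = 642.3 N·m.
Under the same torque, τ_max = 16T/(πd³) is largest where d is smallest — segment CD (d = 55.5 mm).
τ_max = 16·642.3/(π·(0.0555)³) = 1.913×10^7 Pa.

2780 psi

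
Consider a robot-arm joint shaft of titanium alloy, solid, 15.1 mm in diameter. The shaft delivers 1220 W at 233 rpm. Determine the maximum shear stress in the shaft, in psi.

10700 psi

ω = 2π·233/60 = 24.40 rad/s, so T = P/ω = 1220 / 24.40 = 50.00 N·m.
J = πd⁴/32 = π(0.0151)⁴/32 = 5.104×10^-9 m⁴.
τ_max = T·r/J = 50.00 × 0.00755 / 5.104×10^-9 = 7.396×10^7 Pa.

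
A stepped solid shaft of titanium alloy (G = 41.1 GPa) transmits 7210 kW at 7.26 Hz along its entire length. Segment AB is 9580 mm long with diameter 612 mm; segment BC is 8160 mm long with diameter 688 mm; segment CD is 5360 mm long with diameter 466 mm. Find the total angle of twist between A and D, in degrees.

ω = 2π·7.26 = 45.62 rad/s, so T = P/ω = 7210×10³ / 45.62 = 158100 N·m.
J_AB = π(0.612)⁴/32 = 0.0138 m⁴; J_BC = π(0.688)⁴/32 = 0.0220 m⁴; J_CD = π(0.466)⁴/32 = 4.63×10^-3 m⁴.
θ = (T/G)·Σ L_i/J_i = (158100/41.1×10⁹)·(9.58/0.0138 + 8.16/0.0220 + 5.36/4.63×10^-3) = 8.554×10^-3 rad.

0.490°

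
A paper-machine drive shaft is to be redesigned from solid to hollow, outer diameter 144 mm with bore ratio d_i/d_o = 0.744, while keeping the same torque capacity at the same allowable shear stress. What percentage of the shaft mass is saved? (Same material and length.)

Equal τ_max and T ⇒ the solid shaft needs d_s³ = d_o³(1−k⁴), so d_s = 144·(1−0.744⁴)^(1/3) = 127.5 mm.
Area ratio A_h/A_s = d_o²(1−k²)/d_s² = (1−k²)/(1−k⁴)^(2/3) = 0.5698.
Mass saving = 1 − 0.5698 = 43.0 %.

43.0 %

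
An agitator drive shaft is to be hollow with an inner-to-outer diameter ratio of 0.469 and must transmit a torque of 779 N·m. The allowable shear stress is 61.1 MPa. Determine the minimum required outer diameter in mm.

40.9 mm

For a hollow shaft with d_i/d_o = 0.469: τ_max = 16T/(π d_o³ (1−k⁴)), so d_o = [16T/(π τ_allow (1−k⁴))]^(1/3) = [16·779.0/(π·6.11×10^7·0.9516)]^(1/3) = 0.04086 m.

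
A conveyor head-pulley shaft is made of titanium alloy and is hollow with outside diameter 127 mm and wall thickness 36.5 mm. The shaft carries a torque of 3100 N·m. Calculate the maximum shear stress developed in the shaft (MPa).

J = π(d_o⁴ − d_i⁴)/32 = π(0.127⁴ − 0.0540⁴)/32 = 2.470×10^-5 m⁴.
τ_max = T·r/J = 3100 × 0.0635 / 2.470×10^-5 = 7.968×10^6 Pa.

7.97 MPa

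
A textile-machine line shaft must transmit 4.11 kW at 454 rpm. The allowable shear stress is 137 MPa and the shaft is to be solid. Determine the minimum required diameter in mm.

ω = 2π·454/60 = 47.54 rad/s, so T = P/ω = 4.11×10³ / 47.54 = 86.45 N·m.
For a solid shaft τ_max = 16T/(πd³), so d = (16T/(π τ_allow))^(1/3) = (16·86.45/(π·1.37×10^8))^(1/3) = 0.01476 m.

14.8 mm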